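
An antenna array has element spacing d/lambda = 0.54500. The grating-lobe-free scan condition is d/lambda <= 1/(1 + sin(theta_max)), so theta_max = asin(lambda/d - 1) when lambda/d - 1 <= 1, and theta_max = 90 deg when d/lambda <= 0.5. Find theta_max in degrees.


lambda/d - 1 = 1/0.54500 - 1 = 0.8348624
theta_max = asin(0.8348624) = 56.60 deg

56.60 deg


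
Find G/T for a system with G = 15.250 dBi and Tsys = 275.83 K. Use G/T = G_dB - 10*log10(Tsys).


G/T = 15.250 - 10*log10(275.83) = 15.250 - 24.40641 = -9.156 dB/K

-9.156 dB/K


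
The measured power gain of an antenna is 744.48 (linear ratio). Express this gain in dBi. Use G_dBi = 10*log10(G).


G_dBi = 10 * log10(744.48) = 28.72 dBi

28.72 dBi


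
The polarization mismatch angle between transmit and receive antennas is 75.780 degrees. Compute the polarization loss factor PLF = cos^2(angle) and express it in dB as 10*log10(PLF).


PLF_linear = cos^2(75.780 deg) = 0.06034184
PLF_dB = 10 * log10(0.06034184) = -12.19 dB

-12.19 dB


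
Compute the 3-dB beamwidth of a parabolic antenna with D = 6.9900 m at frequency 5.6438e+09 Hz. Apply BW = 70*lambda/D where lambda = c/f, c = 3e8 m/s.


lambda = c / f = 3.0000e+08 / 5.6438e+09 = 0.05315568 m
BW = 70 * 0.05315568 / 6.9900 = 0.5323 deg

0.5323 deg


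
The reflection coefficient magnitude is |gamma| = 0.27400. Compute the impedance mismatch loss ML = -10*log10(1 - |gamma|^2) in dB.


ML = -10 * log10(1 - 0.27400^2) = -10 * log10(0.924924) = 0.3389 dB

0.3389 dB


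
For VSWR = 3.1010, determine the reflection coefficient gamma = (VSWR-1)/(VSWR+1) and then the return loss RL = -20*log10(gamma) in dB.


gamma = (3.1010 - 1) / (3.1010 + 1) = 0.5123141
RL = -20 * log10(0.5123141) = 5.809 dB

5.809 dB


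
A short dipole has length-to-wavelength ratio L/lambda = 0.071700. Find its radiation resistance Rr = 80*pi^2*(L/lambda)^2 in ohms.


Rr = 80 * pi^2 * (0.071700)^2 = 80 * 9.869604 * 5.140890e-03 = 4.059 ohm

4.059 ohm


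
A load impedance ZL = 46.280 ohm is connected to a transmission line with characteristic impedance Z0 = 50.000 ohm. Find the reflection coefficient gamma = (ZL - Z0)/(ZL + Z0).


gamma = (46.280 - 50.000) / (46.280 + 50.000) = -0.03864

-0.03864


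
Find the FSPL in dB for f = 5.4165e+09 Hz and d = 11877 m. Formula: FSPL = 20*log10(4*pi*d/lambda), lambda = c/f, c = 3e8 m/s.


lambda = c / f = 3.0000e+08 / 5.4165e+09 = 0.05538632 m
FSPL = 20 * log10(4*pi*11877/0.05538632) = 128.6 dB

128.6 dB


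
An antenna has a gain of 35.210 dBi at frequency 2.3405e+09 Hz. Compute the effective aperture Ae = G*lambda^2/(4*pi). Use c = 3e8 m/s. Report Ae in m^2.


lambda = c / f = 3.0000e+08 / 2.3405e+09 = 0.1281777 m
G_linear = 10^(35.210/10) = 3318.945
Ae = G_linear * lambda^2 / (4*pi) = 3318.945 * 0.1281777^2 / (4*pi) = 4.339 m^2

4.339 m^2


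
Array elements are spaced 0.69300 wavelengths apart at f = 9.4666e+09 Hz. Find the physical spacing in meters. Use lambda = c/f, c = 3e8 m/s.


lambda = c / f = 3.0000e+08 / 9.4666e+09 = 0.03169036 m
d = 0.69300 * 0.03169036 = 0.02196 m

0.02196 m


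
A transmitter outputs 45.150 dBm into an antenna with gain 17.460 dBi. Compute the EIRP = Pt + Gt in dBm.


EIRP = Pt + Gt = 45.150 + 17.460 = 62.61 dBm

62.61 dBm


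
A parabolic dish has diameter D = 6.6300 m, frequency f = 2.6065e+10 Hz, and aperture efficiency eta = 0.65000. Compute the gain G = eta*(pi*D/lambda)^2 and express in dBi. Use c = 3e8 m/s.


lambda = c / f = 3.0000e+08 / 2.6065e+10 = 0.01150969 m
G_linear = 0.65000 * (pi * 6.6300 / 0.01150969)^2 = 2.128692e+06
G_dBi = 10 * log10(2.128692e+06) = 63.28 dBi

63.28 dBi


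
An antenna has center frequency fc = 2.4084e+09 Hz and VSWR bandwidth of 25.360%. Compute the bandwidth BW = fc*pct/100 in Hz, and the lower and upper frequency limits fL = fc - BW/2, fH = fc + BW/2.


BW = 2.4084e+09 * 25.360/100 = 6.107702e+08 Hz
fL = 2.4084e+09 - 6.107702e+08/2 = 2.103e+09 Hz
fH = 2.4084e+09 + 6.107702e+08/2 = 2.714e+09 Hz

BW=6.108e+08 Hz, fL=2.103e+09 Hz, fH=2.714e+09 Hz


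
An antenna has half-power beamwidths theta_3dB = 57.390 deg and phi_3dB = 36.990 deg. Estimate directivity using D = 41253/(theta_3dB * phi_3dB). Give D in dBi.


D_linear = 41253 / (57.390 * 36.990) = 19.43278
D_dBi = 10 * log10(19.43278) = 12.89 dBi

12.89 dBi


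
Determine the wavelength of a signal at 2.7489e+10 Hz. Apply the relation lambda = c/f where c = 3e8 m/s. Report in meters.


lambda = c / f = 3.0000e+08 / 2.7489e+10 = 0.01091 m

0.01091 m


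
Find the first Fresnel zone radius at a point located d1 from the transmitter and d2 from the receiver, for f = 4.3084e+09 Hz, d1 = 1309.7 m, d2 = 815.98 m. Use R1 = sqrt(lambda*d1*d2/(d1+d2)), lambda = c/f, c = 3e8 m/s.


lambda = c / f = 3.0000e+08 / 4.3084e+09 = 0.06963142 m
R1 = sqrt(0.06963142 * 1309.7 * 815.98 / (1309.7 + 815.98)) = 5.917 m

5.917 m


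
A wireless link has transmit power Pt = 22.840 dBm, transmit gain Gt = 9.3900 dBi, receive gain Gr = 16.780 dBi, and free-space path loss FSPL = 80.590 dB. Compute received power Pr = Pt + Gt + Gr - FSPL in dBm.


Pr = 22.840 + 9.3900 + 16.780 - 80.590 = -31.58 dBm

-31.58 dBm


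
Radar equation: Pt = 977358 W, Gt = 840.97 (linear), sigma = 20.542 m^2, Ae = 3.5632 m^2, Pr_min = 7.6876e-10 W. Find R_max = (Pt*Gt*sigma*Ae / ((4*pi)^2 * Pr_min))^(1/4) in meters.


R^4 = 977358*840.97*20.542*3.5632 / ((4*pi)^2 * 7.6876e-10) = 4.955718e+17
R_max = 4.955718e+17^0.25 = 26532 m

26532 m


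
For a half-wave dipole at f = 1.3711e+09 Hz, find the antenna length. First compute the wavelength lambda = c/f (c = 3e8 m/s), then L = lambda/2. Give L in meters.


lambda = c / f = 3.0000e+08 / 1.3711e+09 = 0.2188024 m
L = lambda / 2 = 0.2188024 / 2 = 0.1094 m

0.1094 m


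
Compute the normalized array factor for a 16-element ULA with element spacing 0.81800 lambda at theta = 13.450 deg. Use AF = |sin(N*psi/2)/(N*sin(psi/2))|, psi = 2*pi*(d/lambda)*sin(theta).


psi = 2*pi*0.81800*sin(13.450 deg) = 1.195465 rad
AF = |sin(16*1.195465/2) / (16*sin(1.195465/2))| = 0.01538

0.01538


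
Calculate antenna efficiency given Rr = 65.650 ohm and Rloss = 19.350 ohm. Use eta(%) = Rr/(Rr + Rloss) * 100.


eta = 65.650 / (65.650 + 19.350) * 100 = 77.24%

77.24%


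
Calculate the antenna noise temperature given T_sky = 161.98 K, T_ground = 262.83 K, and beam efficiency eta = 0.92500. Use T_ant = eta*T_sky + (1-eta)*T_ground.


T_ant = 0.92500 * 161.98 + (1 - 0.92500) * 262.83 = 169.5 K

169.5 K


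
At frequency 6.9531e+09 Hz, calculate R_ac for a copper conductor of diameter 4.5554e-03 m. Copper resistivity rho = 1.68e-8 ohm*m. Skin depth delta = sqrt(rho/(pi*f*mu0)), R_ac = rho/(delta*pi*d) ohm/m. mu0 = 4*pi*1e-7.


delta = sqrt(1.68e-8 / (pi * 6.9531e+09 * 4*pi*1e-7)) = 7.823220e-07 m
R_ac = 1.68e-8 / (7.823220e-07 * pi * 4.5554e-03) = 1.501 ohm/m

1.501 ohm/m


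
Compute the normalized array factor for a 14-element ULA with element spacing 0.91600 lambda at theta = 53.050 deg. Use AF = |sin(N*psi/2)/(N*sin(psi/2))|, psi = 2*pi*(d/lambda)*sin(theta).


psi = 2*pi*0.91600*sin(53.050 deg) = 4.599486 rad
AF = |sin(14*4.599486/2) / (14*sin(4.599486/2))| = 0.06738

0.06738


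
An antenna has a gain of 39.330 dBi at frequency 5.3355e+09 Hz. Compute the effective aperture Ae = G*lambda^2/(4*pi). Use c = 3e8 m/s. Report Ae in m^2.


lambda = c / f = 3.0000e+08 / 5.3355e+09 = 0.05622716 m
G_linear = 10^(39.330/10) = 8570.378
Ae = G_linear * lambda^2 / (4*pi) = 8570.378 * 0.05622716^2 / (4*pi) = 2.156 m^2

2.156 m^2


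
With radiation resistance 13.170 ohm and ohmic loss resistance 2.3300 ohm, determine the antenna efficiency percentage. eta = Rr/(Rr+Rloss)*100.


eta = 13.170 / (13.170 + 2.3300) * 100 = 84.97%

84.97%


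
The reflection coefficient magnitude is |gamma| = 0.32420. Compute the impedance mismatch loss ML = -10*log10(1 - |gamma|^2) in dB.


ML = -10 * log10(1 - 0.32420^2) = -10 * log10(0.89489436) = 0.4823 dB

0.4823 dB


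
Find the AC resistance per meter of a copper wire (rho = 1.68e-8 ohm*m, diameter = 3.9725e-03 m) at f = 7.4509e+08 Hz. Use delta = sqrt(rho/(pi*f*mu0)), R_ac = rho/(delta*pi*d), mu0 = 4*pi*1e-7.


delta = sqrt(1.68e-8 / (pi * 7.4509e+08 * 4*pi*1e-7)) = 2.389849e-06 m
R_ac = 1.68e-8 / (2.389849e-06 * pi * 3.9725e-03) = 0.5633 ohm/m

0.5633 ohm/m


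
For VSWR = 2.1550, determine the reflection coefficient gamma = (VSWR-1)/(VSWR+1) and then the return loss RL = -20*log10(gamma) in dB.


gamma = (2.1550 - 1) / (2.1550 + 1) = 0.3660856
RL = -20 * log10(0.3660856) = 8.728 dB

8.728 dB


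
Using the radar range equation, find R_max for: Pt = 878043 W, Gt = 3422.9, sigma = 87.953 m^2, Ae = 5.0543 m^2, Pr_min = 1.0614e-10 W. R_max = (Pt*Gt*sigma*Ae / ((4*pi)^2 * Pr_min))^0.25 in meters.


R^4 = 878043*3422.9*87.953*5.0543 / ((4*pi)^2 * 1.0614e-10) = 7.971184e+19
R_max = 7.971184e+19^0.25 = 94489 m

94489 m


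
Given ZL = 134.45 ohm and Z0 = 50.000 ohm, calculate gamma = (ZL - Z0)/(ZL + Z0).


gamma = (134.45 - 50.000) / (134.45 + 50.000) = 0.4578

0.4578


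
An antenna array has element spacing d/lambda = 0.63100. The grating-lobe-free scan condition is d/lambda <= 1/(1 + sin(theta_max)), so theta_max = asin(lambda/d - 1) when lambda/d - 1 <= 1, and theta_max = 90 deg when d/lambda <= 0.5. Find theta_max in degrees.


lambda/d - 1 = 1/0.63100 - 1 = 0.5847861
theta_max = asin(0.5847861) = 35.79 deg

35.79 deg


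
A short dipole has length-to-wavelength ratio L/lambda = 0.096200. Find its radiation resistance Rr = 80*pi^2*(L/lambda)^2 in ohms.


Rr = 80 * pi^2 * (0.096200)^2 = 80 * 9.869604 * 9.254440e-03 = 7.307 ohm

7.307 ohm


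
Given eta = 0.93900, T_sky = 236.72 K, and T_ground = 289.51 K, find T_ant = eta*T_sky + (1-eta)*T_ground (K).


T_ant = 0.93900 * 236.72 + (1 - 0.93900) * 289.51 = 239.9 K

239.9 K


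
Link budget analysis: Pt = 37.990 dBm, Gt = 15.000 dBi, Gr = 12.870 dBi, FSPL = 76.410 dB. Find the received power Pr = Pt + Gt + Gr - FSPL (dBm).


Pr = 37.990 + 15.000 + 12.870 - 76.410 = -10.55 dBm

-10.55 dBm


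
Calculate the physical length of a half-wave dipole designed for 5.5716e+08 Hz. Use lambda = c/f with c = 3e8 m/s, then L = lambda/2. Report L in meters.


lambda = c / f = 3.0000e+08 / 5.5716e+08 = 0.5384450 m
L = lambda / 2 = 0.5384450 / 2 = 0.2692 m

0.2692 m


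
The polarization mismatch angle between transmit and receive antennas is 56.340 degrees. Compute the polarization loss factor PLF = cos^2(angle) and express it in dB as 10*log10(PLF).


PLF_linear = cos^2(56.340 deg) = 0.3072080
PLF_dB = 10 * log10(0.3072080) = -5.126 dB

-5.126 dB


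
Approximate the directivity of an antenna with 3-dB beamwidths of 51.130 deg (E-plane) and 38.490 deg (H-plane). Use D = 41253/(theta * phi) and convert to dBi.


D_linear = 41253 / (51.130 * 38.490) = 20.96196
D_dBi = 10 * log10(20.96196) = 13.21 dBi

13.21 dBi


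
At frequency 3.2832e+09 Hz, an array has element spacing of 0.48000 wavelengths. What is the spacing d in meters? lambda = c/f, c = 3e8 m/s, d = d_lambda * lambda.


lambda = c / f = 3.0000e+08 / 3.2832e+09 = 0.09137427 m
d = 0.48000 * 0.09137427 = 0.04386 m

0.04386 m


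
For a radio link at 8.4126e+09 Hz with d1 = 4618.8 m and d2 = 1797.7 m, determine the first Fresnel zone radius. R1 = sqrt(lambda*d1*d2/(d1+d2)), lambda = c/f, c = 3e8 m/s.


lambda = c / f = 3.0000e+08 / 8.4126e+09 = 0.03566079 m
R1 = sqrt(0.03566079 * 4618.8 * 1797.7 / (4618.8 + 1797.7)) = 6.793 m

6.793 m


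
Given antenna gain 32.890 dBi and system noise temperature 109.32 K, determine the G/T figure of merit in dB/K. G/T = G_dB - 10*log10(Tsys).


G/T = 32.890 - 10*log10(109.32) = 32.890 - 20.38700 = 12.50 dB/K

12.50 dB/K


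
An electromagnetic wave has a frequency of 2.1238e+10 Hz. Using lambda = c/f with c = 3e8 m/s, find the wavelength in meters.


lambda = c / f = 3.0000e+08 / 2.1238e+10 = 0.01413 m

0.01413 m


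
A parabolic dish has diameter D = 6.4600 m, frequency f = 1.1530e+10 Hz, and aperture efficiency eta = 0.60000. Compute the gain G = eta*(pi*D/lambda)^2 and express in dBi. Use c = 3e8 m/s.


lambda = c / f = 3.0000e+08 / 1.1530e+10 = 0.02601908 m
G_linear = 0.60000 * (pi * 6.4600 / 0.02601908)^2 = 365033.0
G_dBi = 10 * log10(365033.0) = 55.62 dBi

55.62 dBi


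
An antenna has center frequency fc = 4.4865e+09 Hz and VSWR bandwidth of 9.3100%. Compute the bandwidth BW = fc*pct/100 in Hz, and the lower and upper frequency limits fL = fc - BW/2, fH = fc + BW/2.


BW = 4.4865e+09 * 9.3100/100 = 4.176932e+08 Hz
fL = 4.4865e+09 - 4.176932e+08/2 = 4.278e+09 Hz
fH = 4.4865e+09 + 4.176932e+08/2 = 4.695e+09 Hz

BW=4.177e+08 Hz, fL=4.278e+09 Hz, fH=4.695e+09 Hz


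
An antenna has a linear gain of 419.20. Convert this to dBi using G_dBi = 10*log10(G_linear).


G_dBi = 10 * log10(419.20) = 26.22 dBi

26.22 dBi


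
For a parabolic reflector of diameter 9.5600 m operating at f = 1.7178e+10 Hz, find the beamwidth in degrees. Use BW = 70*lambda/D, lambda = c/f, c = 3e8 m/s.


lambda = c / f = 3.0000e+08 / 1.7178e+10 = 0.01746420 m
BW = 70 * 0.01746420 / 9.5600 = 0.1279 deg

0.1279 deg


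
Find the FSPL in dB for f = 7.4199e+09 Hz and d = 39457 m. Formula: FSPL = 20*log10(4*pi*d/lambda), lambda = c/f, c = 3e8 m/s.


lambda = c / f = 3.0000e+08 / 7.4199e+09 = 0.04043181 m
FSPL = 20 * log10(4*pi*39457/0.04043181) = 141.8 dB

141.8 dB


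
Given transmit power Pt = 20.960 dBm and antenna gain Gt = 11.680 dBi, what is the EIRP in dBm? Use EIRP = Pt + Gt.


EIRP = Pt + Gt = 20.960 + 11.680 = 32.64 dBm

32.64 dBm


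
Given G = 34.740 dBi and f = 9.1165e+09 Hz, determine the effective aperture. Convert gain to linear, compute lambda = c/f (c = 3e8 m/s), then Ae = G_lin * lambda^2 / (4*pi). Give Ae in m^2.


lambda = c / f = 3.0000e+08 / 9.1165e+09 = 0.03290737 m
G_linear = 10^(34.740/10) = 2978.516
Ae = G_linear * lambda^2 / (4*pi) = 2978.516 * 0.03290737^2 / (4*pi) = 0.2567 m^2

0.2567 m^2


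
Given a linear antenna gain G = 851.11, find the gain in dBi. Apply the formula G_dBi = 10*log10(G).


G_dBi = 10 * log10(851.11) = 29.30 dBi

29.30 dBi


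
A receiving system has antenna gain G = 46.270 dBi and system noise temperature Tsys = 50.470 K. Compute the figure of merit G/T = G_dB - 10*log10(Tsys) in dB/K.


G/T = 46.270 - 10*log10(50.470) = 46.270 - 17.03033 = 29.24 dB/K

29.24 dB/K


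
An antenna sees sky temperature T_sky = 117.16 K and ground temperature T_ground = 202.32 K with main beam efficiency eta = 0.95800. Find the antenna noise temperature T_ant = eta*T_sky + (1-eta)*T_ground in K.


T_ant = 0.95800 * 117.16 + (1 - 0.95800) * 202.32 = 120.7 K

120.7 K


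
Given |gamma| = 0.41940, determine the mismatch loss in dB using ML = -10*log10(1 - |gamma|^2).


ML = -10 * log10(1 - 0.41940^2) = -10 * log10(0.82410364) = 0.8402 dB

0.8402 dB


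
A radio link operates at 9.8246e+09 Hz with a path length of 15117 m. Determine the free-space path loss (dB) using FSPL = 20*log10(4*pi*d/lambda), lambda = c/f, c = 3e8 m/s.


lambda = c / f = 3.0000e+08 / 9.8246e+09 = 0.03053559 m
FSPL = 20 * log10(4*pi*15117/0.03053559) = 135.9 dB

135.9 dB


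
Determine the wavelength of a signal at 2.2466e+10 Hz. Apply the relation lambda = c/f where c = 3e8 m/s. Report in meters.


lambda = c / f = 3.0000e+08 / 2.2466e+10 = 0.01335 m

0.01335 m


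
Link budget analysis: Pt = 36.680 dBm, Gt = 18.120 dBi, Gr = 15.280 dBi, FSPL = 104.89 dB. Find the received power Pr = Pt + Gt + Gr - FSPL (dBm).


Pr = 36.680 + 18.120 + 15.280 - 104.89 = -34.81 dBm

-34.81 dBm


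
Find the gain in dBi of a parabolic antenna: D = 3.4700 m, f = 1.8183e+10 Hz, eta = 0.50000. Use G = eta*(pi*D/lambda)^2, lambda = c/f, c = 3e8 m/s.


lambda = c / f = 3.0000e+08 / 1.8183e+10 = 0.01649893 m
G_linear = 0.50000 * (pi * 3.4700 / 0.01649893)^2 = 218281.6
G_dBi = 10 * log10(218281.6) = 53.39 dBi

53.39 dBi


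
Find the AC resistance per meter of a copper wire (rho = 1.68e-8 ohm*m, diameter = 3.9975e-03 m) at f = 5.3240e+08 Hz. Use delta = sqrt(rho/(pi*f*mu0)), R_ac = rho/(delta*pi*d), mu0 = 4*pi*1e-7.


delta = sqrt(1.68e-8 / (pi * 5.3240e+08 * 4*pi*1e-7)) = 2.827195e-06 m
R_ac = 1.68e-8 / (2.827195e-06 * pi * 3.9975e-03) = 0.4732 ohm/m

0.4732 ohm/m


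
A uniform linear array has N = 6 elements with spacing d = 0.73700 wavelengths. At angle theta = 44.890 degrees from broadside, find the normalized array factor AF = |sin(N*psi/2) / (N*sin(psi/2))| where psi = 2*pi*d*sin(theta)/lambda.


psi = 2*pi*0.73700*sin(44.890 deg) = 3.268112 rad
AF = |sin(6*3.268112/2) / (6*sin(3.268112/2))| = 0.06188

0.06188


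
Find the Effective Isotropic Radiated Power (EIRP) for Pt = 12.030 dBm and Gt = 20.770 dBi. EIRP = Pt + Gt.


EIRP = Pt + Gt = 12.030 + 20.770 = 32.80 dBm

32.80 dBm


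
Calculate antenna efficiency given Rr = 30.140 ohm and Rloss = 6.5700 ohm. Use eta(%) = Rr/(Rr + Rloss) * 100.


eta = 30.140 / (30.140 + 6.5700) * 100 = 82.10%

82.10%


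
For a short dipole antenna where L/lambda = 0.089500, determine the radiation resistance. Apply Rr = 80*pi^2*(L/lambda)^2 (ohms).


Rr = 80 * pi^2 * (0.089500)^2 = 80 * 9.869604 * 8.010250e-03 = 6.325 ohm

6.325 ohm


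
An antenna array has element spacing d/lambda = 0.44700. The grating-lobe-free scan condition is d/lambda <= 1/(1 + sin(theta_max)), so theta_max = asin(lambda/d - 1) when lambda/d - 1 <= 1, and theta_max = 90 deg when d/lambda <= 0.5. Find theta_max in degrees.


lambda/d - 1 = 1/0.44700 - 1 = 1.237136 >= 1
d/lambda <= 0.5, so the array can scan to endfire without grating lobes: theta_max = 90 deg

90 deg


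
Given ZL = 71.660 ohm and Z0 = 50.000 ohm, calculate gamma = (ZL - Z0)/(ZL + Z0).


gamma = (71.660 - 50.000) / (71.660 + 50.000) = 0.1780

0.1780


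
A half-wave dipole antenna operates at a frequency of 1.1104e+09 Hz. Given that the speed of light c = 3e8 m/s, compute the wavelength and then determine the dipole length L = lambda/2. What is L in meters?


lambda = c / f = 3.0000e+08 / 1.1104e+09 = 0.2701729 m
L = lambda / 2 = 0.2701729 / 2 = 0.1351 m

0.1351 m


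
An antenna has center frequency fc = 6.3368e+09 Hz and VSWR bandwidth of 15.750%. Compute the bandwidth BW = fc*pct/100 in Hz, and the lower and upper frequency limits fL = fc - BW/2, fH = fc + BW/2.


BW = 6.3368e+09 * 15.750/100 = 9.980460e+08 Hz
fL = 6.3368e+09 - 9.980460e+08/2 = 5.838e+09 Hz
fH = 6.3368e+09 + 9.980460e+08/2 = 6.836e+09 Hz

BW=9.980e+08 Hz, fL=5.838e+09 Hz, fH=6.836e+09 Hz


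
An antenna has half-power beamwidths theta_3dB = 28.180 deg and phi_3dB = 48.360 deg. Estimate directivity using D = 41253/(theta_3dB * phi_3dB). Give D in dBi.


D_linear = 41253 / (28.180 * 48.360) = 30.27110
D_dBi = 10 * log10(30.27110) = 14.81 dBi

14.81 dBi


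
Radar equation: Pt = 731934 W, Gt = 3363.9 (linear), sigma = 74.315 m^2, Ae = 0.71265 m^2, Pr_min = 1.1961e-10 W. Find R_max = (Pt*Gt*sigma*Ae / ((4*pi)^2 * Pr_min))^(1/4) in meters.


R^4 = 731934*3363.9*74.315*0.71265 / ((4*pi)^2 * 1.1961e-10) = 6.903678e+18
R_max = 6.903678e+18^0.25 = 51259 m

51259 m


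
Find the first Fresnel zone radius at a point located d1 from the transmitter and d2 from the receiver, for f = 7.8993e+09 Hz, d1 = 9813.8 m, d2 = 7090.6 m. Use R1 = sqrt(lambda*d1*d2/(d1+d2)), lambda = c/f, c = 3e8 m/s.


lambda = c / f = 3.0000e+08 / 7.8993e+09 = 0.03797805 m
R1 = sqrt(0.03797805 * 9813.8 * 7090.6 / (9813.8 + 7090.6)) = 12.50 m

12.50 m


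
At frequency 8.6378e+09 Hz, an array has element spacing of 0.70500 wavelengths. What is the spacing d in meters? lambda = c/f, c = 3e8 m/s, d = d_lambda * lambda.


lambda = c / f = 3.0000e+08 / 8.6378e+09 = 0.03473107 m
d = 0.70500 * 0.03473107 = 0.02449 m

0.02449 m


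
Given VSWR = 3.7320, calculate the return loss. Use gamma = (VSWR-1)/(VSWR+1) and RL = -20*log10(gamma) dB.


gamma = (3.7320 - 1) / (3.7320 + 1) = 0.5773457
RL = -20 * log10(0.5773457) = 4.771 dB

4.771 dB


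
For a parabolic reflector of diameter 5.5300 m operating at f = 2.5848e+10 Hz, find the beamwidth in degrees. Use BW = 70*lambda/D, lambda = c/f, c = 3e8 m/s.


lambda = c / f = 3.0000e+08 / 2.5848e+10 = 0.01160631 m
BW = 70 * 0.01160631 / 5.5300 = 0.1469 deg

0.1469 deg


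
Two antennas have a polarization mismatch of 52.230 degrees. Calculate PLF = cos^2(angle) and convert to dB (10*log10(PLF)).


PLF_linear = cos^2(52.230 deg) = 0.3751480
PLF_dB = 10 * log10(0.3751480) = -4.258 dB

-4.258 dB


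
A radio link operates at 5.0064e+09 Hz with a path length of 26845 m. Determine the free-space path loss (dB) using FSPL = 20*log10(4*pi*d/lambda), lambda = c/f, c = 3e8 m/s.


lambda = c / f = 3.0000e+08 / 5.0064e+09 = 0.05992330 m
FSPL = 20 * log10(4*pi*26845/0.05992330) = 135.0 dB

135.0 dB


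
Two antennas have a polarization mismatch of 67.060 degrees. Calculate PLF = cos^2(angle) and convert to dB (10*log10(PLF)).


PLF_linear = cos^2(67.060 deg) = 0.1519183
PLF_dB = 10 * log10(0.1519183) = -8.184 dB

-8.184 dB


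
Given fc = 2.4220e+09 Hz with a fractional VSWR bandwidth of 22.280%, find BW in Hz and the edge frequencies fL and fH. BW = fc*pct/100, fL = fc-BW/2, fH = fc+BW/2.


BW = 2.4220e+09 * 22.280/100 = 5.396216e+08 Hz
fL = 2.4220e+09 - 5.396216e+08/2 = 2.152e+09 Hz
fH = 2.4220e+09 + 5.396216e+08/2 = 2.692e+09 Hz

BW=5.396e+08 Hz, fL=2.152e+09 Hz, fH=2.692e+09 Hz


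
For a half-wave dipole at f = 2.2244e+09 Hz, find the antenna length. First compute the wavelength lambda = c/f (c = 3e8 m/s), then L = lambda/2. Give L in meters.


lambda = c / f = 3.0000e+08 / 2.2244e+09 = 0.1348678 m
L = lambda / 2 = 0.1348678 / 2 = 0.06743 m

0.06743 m


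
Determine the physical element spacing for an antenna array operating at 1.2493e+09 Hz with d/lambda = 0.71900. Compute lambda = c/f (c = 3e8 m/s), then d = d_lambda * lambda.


lambda = c / f = 3.0000e+08 / 1.2493e+09 = 0.2401345 m
d = 0.71900 * 0.2401345 = 0.1727 m

0.1727 m


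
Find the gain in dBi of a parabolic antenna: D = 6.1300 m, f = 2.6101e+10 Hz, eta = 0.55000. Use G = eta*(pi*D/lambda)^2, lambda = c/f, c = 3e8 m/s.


lambda = c / f = 3.0000e+08 / 2.6101e+10 = 0.01149381 m
G_linear = 0.55000 * (pi * 6.1300 / 0.01149381)^2 = 1.544029e+06
G_dBi = 10 * log10(1.544029e+06) = 61.89 dBi

61.89 dBi


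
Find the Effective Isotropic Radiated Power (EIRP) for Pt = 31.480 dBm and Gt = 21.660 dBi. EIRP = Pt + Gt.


EIRP = Pt + Gt = 31.480 + 21.660 = 53.14 dBm

53.14 dBm


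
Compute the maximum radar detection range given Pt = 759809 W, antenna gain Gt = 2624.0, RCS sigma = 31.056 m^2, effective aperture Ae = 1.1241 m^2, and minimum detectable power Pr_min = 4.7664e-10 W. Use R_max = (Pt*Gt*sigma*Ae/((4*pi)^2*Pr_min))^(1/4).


R^4 = 759809*2624.0*31.056*1.1241 / ((4*pi)^2 * 4.7664e-10) = 9.247163e+17
R_max = 9.247163e+17^0.25 = 31010 m

31010 m


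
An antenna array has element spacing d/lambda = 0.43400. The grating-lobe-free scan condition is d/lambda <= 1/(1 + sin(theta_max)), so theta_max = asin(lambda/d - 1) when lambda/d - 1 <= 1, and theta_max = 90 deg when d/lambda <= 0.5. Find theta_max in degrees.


lambda/d - 1 = 1/0.43400 - 1 = 1.304147 >= 1
d/lambda <= 0.5, so the array can scan to endfire without grating lobes: theta_max = 90 deg

90 deg


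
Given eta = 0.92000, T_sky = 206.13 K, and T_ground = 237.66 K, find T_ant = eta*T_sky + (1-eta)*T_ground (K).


T_ant = 0.92000 * 206.13 + (1 - 0.92000) * 237.66 = 208.7 K

208.7 K


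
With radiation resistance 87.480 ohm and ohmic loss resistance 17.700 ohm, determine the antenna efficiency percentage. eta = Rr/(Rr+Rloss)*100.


eta = 87.480 / (87.480 + 17.700) * 100 = 83.17%

83.17%


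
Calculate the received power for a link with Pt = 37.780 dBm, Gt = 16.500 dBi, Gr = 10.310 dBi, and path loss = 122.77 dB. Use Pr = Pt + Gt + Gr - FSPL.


Pr = 37.780 + 16.500 + 10.310 - 122.77 = -58.18 dBm

-58.18 dBm


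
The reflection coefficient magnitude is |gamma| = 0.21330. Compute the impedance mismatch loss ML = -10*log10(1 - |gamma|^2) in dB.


ML = -10 * log10(1 - 0.21330^2) = -10 * log10(0.95450311) = 0.2022 dB

0.2022 dB


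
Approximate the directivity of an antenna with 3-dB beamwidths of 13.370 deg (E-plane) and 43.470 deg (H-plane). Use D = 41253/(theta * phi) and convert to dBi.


D_linear = 41253 / (13.370 * 43.470) = 70.97975
D_dBi = 10 * log10(70.97975) = 18.51 dBi

18.51 dBi


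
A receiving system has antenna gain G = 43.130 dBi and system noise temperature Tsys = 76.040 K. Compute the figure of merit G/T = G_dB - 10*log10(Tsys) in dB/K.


G/T = 43.130 - 10*log10(76.040) = 43.130 - 18.81042 = 24.32 dB/K

24.32 dB/K


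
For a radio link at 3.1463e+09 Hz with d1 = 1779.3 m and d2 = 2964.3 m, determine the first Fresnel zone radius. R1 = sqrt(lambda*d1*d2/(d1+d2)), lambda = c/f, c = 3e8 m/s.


lambda = c / f = 3.0000e+08 / 3.1463e+09 = 0.09535009 m
R1 = sqrt(0.09535009 * 1779.3 * 2964.3 / (1779.3 + 2964.3)) = 10.30 m

10.30 m


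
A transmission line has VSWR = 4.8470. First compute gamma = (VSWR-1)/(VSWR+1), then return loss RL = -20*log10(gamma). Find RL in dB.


gamma = (4.8470 - 1) / (4.8470 + 1) = 0.6579442
RL = -20 * log10(0.6579442) = 3.636 dB

3.636 dB


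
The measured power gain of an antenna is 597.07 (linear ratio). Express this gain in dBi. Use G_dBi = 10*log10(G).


G_dBi = 10 * log10(597.07) = 27.76 dBi

27.76 dBi


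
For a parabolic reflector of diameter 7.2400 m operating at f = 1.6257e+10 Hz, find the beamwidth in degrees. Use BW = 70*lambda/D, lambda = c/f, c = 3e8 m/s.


lambda = c / f = 3.0000e+08 / 1.6257e+10 = 0.01845359 m
BW = 70 * 0.01845359 / 7.2400 = 0.1784 deg

0.1784 deg


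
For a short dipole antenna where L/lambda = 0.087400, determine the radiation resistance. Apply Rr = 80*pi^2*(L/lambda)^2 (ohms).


Rr = 80 * pi^2 * (0.087400)^2 = 80 * 9.869604 * 7.638760e-03 = 6.031 ohm

6.031 ohm


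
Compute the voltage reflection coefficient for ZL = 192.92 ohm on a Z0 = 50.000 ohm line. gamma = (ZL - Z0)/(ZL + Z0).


gamma = (192.92 - 50.000) / (192.92 + 50.000) = 0.5883

0.5883


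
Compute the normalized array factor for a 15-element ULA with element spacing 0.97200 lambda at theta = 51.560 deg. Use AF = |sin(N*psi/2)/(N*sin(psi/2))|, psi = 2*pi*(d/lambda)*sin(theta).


psi = 2*pi*0.97200*sin(51.560 deg) = 4.783567 rad
AF = |sin(15*4.783567/2) / (15*sin(4.783567/2))| = 0.09474

0.09474


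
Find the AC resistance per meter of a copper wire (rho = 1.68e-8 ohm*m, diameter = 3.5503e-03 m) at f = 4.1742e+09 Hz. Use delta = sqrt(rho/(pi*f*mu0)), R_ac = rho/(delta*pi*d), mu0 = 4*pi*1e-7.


delta = sqrt(1.68e-8 / (pi * 4.1742e+09 * 4*pi*1e-7)) = 1.009690e-06 m
R_ac = 1.68e-8 / (1.009690e-06 * pi * 3.5503e-03) = 1.492 ohm/m

1.492 ohm/m


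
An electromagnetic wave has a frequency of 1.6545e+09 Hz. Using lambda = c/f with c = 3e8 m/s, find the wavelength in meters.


lambda = c / f = 3.0000e+08 / 1.6545e+09 = 0.1813 m

0.1813 m


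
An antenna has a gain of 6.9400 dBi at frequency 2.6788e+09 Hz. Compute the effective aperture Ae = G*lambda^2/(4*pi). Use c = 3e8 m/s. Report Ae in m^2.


lambda = c / f = 3.0000e+08 / 2.6788e+09 = 0.1119904 m
G_linear = 10^(6.9400/10) = 4.943107
Ae = G_linear * lambda^2 / (4*pi) = 4.943107 * 0.1119904^2 / (4*pi) = 4.933e-03 m^2

4.933e-03 m^2


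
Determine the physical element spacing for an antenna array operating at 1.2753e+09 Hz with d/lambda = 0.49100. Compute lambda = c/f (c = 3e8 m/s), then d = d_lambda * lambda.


lambda = c / f = 3.0000e+08 / 1.2753e+09 = 0.2352388 m
d = 0.49100 * 0.2352388 = 0.1155 m

0.1155 m


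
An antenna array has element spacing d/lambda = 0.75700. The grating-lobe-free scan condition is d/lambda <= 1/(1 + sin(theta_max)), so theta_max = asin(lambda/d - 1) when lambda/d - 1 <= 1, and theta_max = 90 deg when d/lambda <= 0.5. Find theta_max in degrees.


lambda/d - 1 = 1/0.75700 - 1 = 0.3210040
theta_max = asin(0.3210040) = 18.72 deg

18.72 deg


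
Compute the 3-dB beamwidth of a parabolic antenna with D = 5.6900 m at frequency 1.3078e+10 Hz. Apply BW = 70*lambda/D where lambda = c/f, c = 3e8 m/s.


lambda = c / f = 3.0000e+08 / 1.3078e+10 = 0.02293929 m
BW = 70 * 0.02293929 / 5.6900 = 0.2822 deg

0.2822 deg


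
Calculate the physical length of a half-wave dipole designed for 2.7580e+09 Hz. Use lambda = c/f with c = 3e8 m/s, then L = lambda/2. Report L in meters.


lambda = c / f = 3.0000e+08 / 2.7580e+09 = 0.1087745 m
L = lambda / 2 = 0.1087745 / 2 = 0.05439 m

0.05439 m


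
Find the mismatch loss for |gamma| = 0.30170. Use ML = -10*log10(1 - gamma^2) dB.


ML = -10 * log10(1 - 0.30170^2) = -10 * log10(0.90897711) = 0.4145 dB

0.4145 dB


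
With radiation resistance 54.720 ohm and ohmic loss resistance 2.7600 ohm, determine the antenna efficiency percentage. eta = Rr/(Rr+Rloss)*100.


eta = 54.720 / (54.720 + 2.7600) * 100 = 95.20%

95.20%


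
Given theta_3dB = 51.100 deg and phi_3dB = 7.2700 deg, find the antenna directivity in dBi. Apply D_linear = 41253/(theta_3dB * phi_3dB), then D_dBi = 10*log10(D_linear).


D_linear = 41253 / (51.100 * 7.2700) = 111.0453
D_dBi = 10 * log10(111.0453) = 20.46 dBi

20.46 dBi


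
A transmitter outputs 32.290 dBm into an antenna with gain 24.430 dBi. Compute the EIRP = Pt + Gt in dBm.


EIRP = Pt + Gt = 32.290 + 24.430 = 56.72 dBm

56.72 dBm


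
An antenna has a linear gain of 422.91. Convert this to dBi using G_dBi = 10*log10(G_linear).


G_dBi = 10 * log10(422.91) = 26.26 dBi

26.26 dBi


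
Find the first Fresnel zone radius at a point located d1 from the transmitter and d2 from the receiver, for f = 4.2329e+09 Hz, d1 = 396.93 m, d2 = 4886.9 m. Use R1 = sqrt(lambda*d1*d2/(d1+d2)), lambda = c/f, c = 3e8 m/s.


lambda = c / f = 3.0000e+08 / 4.2329e+09 = 0.07087340 m
R1 = sqrt(0.07087340 * 396.93 * 4886.9 / (396.93 + 4886.9)) = 5.101 m

5.101 m


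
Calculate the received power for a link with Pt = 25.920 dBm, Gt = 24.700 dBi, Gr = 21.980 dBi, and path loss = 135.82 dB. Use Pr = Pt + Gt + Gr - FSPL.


Pr = 25.920 + 24.700 + 21.980 - 135.82 = -63.22 dBm

-63.22 dBm


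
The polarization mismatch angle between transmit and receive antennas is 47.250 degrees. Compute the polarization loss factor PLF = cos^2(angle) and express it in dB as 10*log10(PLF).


PLF_linear = cos^2(47.250 deg) = 0.4607705
PLF_dB = 10 * log10(0.4607705) = -3.365 dB

-3.365 dB


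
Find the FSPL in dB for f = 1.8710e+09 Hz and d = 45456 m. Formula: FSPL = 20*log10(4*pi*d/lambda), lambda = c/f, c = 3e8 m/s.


lambda = c / f = 3.0000e+08 / 1.8710e+09 = 0.1603421 m
FSPL = 20 * log10(4*pi*45456/0.1603421) = 131.0 dB

131.0 dB


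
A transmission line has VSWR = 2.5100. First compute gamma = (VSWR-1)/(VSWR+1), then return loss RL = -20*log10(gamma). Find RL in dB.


gamma = (2.5100 - 1) / (2.5100 + 1) = 0.4301994
RL = -20 * log10(0.4301994) = 7.327 dB

7.327 dB


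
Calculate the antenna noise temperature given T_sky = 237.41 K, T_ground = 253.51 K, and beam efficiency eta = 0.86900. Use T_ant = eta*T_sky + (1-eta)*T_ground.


T_ant = 0.86900 * 237.41 + (1 - 0.86900) * 253.51 = 239.5 K

239.5 K


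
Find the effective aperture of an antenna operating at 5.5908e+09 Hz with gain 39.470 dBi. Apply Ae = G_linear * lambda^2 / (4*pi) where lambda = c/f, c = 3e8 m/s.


lambda = c / f = 3.0000e+08 / 5.5908e+09 = 0.05365958 m
G_linear = 10^(39.470/10) = 8851.156
Ae = G_linear * lambda^2 / (4*pi) = 8851.156 * 0.05365958^2 / (4*pi) = 2.028 m^2

2.028 m^2


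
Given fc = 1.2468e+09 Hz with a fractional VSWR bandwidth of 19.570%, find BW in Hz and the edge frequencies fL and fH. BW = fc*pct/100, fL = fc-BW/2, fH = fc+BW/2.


BW = 1.2468e+09 * 19.570/100 = 2.439988e+08 Hz
fL = 1.2468e+09 - 2.439988e+08/2 = 1.125e+09 Hz
fH = 1.2468e+09 + 2.439988e+08/2 = 1.369e+09 Hz

BW=2.440e+08 Hz, fL=1.125e+09 Hz, fH=1.369e+09 Hz


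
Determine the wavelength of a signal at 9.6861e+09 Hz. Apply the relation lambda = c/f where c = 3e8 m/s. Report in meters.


lambda = c / f = 3.0000e+08 / 9.6861e+09 = 0.03097 m

0.03097 m


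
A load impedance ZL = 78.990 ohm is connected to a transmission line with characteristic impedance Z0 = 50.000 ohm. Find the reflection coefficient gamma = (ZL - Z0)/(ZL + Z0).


gamma = (78.990 - 50.000) / (78.990 + 50.000) = 0.2247

0.2247


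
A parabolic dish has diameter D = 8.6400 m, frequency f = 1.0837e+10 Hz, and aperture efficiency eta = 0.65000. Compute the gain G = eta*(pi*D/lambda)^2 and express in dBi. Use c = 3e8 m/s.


lambda = c / f = 3.0000e+08 / 1.0837e+10 = 0.02768294 m
G_linear = 0.65000 * (pi * 8.6400 / 0.02768294)^2 = 624908.1
G_dBi = 10 * log10(624908.1) = 57.96 dBi

57.96 dBi


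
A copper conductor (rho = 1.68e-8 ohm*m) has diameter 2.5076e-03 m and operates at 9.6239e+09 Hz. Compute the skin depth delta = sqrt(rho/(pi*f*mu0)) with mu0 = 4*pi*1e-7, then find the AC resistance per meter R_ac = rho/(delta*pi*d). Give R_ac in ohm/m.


delta = sqrt(1.68e-8 / (pi * 9.6239e+09 * 4*pi*1e-7)) = 6.649657e-07 m
R_ac = 1.68e-8 / (6.649657e-07 * pi * 2.5076e-03) = 3.207 ohm/m

3.207 ohm/m


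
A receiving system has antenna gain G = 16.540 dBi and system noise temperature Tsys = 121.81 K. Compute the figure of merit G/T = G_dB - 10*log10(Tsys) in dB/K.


G/T = 16.540 - 10*log10(121.81) = 16.540 - 20.85683 = -4.317 dB/K

-4.317 dB/K


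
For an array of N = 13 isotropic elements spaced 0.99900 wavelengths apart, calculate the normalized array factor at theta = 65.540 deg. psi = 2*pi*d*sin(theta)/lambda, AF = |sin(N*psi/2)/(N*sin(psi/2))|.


psi = 2*pi*0.99900*sin(65.540 deg) = 5.713554 rad
AF = |sin(13*5.713554/2) / (13*sin(5.713554/2))| = 0.1457

0.1457


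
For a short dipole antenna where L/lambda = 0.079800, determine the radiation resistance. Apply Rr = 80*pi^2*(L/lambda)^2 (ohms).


Rr = 80 * pi^2 * (0.079800)^2 = 80 * 9.869604 * 6.368040e-03 = 5.028 ohm

5.028 ohm


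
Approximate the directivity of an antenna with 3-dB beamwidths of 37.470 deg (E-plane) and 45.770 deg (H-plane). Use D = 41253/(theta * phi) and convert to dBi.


D_linear = 41253 / (37.470 * 45.770) = 24.05420
D_dBi = 10 * log10(24.05420) = 13.81 dBi

13.81 dBi


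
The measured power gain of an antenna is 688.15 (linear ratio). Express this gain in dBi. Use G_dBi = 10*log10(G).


G_dBi = 10 * log10(688.15) = 28.38 dBi

28.38 dBi


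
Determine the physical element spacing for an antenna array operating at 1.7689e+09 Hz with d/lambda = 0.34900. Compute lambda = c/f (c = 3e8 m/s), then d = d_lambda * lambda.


lambda = c / f = 3.0000e+08 / 1.7689e+09 = 0.1695969 m
d = 0.34900 * 0.1695969 = 0.05919 m

0.05919 m


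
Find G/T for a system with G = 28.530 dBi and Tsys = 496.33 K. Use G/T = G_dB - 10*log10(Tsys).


G/T = 28.530 - 10*log10(496.33) = 28.530 - 26.95771 = 1.572 dB/K

1.572 dB/K


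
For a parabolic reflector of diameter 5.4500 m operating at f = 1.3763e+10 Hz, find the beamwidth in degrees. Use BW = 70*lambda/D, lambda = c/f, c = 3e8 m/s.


lambda = c / f = 3.0000e+08 / 1.3763e+10 = 0.02179757 m
BW = 70 * 0.02179757 / 5.4500 = 0.2800 deg

0.2800 deg


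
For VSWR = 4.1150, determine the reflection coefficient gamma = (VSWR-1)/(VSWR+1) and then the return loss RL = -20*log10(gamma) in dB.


gamma = (4.1150 - 1) / (4.1150 + 1) = 0.6089932
RL = -20 * log10(0.6089932) = 4.308 dB

4.308 dB


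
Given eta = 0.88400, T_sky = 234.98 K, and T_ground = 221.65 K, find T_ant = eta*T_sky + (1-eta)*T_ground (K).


T_ant = 0.88400 * 234.98 + (1 - 0.88400) * 221.65 = 233.4 K

233.4 K


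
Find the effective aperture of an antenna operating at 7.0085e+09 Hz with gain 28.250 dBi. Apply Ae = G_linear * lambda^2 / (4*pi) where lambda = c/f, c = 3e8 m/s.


lambda = c / f = 3.0000e+08 / 7.0085e+09 = 0.04280517 m
G_linear = 10^(28.250/10) = 668.3439
Ae = G_linear * lambda^2 / (4*pi) = 668.3439 * 0.04280517^2 / (4*pi) = 0.09745 m^2

0.09745 m^2


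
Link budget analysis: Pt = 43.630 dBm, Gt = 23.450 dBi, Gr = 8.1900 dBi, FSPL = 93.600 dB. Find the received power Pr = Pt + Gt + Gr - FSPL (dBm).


Pr = 43.630 + 23.450 + 8.1900 - 93.600 = -18.33 dBm

-18.33 dBm


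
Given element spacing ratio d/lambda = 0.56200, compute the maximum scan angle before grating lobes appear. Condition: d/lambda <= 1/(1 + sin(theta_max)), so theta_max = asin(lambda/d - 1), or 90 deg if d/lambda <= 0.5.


lambda/d - 1 = 1/0.56200 - 1 = 0.7793594
theta_max = asin(0.7793594) = 51.20 deg

51.20 deg


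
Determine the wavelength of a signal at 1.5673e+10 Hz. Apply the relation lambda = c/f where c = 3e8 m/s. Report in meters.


lambda = c / f = 3.0000e+08 / 1.5673e+10 = 0.01914 m

0.01914 m


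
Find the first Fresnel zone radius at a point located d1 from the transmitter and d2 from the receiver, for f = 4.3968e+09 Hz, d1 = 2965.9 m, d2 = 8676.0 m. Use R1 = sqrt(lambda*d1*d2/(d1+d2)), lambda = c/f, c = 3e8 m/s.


lambda = c / f = 3.0000e+08 / 4.3968e+09 = 0.06823144 m
R1 = sqrt(0.06823144 * 2965.9 * 8676.0 / (2965.9 + 8676.0)) = 12.28 m

12.28 m


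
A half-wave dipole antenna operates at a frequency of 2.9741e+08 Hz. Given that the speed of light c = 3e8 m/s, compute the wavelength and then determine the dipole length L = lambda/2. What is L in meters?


lambda = c / f = 3.0000e+08 / 2.9741e+08 = 1.008709 m
L = lambda / 2 = 1.008709 / 2 = 0.5044 m

0.5044 m


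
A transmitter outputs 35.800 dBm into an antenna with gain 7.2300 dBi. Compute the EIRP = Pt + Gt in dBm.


EIRP = Pt + Gt = 35.800 + 7.2300 = 43.03 dBm

43.03 dBm


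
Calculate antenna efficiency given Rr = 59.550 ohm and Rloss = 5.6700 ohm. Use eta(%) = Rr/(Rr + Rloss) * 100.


eta = 59.550 / (59.550 + 5.6700) * 100 = 91.31%

91.31%


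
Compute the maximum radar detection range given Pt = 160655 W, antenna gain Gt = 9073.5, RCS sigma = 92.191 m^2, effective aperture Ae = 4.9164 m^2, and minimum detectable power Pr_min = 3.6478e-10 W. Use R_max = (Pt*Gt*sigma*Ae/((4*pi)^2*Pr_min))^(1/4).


R^4 = 160655*9073.5*92.191*4.9164 / ((4*pi)^2 * 3.6478e-10) = 1.146975e+19
R_max = 1.146975e+19^0.25 = 58195 m

58195 m


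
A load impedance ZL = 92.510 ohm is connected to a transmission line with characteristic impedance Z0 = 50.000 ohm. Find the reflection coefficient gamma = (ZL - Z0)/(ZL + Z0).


gamma = (92.510 - 50.000) / (92.510 + 50.000) = 0.2983

0.2983


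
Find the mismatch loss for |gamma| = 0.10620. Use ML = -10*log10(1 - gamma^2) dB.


ML = -10 * log10(1 - 0.10620^2) = -10 * log10(0.98872156) = 0.04926 dB

0.04926 dB


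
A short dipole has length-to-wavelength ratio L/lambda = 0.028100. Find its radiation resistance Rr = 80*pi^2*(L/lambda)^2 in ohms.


Rr = 80 * pi^2 * (0.028100)^2 = 80 * 9.869604 * 7.896100e-04 = 0.6235 ohm

0.6235 ohm


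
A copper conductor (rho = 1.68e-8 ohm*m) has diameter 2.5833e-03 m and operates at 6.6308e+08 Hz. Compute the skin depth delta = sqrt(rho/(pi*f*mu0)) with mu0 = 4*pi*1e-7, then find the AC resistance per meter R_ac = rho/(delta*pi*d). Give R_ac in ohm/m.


delta = sqrt(1.68e-8 / (pi * 6.6308e+08 * 4*pi*1e-7)) = 2.533330e-06 m
R_ac = 1.68e-8 / (2.533330e-06 * pi * 2.5833e-03) = 0.8171 ohm/m

0.8171 ohm/m


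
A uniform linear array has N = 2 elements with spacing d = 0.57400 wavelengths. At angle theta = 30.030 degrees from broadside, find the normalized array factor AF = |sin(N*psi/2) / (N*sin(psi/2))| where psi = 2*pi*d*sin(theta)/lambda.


psi = 2*pi*0.57400*sin(30.030 deg) = 1.804909 rad
AF = |sin(2*1.804909/2) / (2*sin(1.804909/2))| = 0.6197

0.6197


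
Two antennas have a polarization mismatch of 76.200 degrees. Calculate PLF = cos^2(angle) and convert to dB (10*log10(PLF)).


PLF_linear = cos^2(76.200 deg) = 0.05689821
PLF_dB = 10 * log10(0.05689821) = -12.45 dB

-12.45 dB
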